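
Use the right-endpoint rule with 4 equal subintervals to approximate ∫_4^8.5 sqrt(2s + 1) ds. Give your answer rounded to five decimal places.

Δs = (8.5 − 4)/4 = 1.125.
Right endpoints: 5.125, 6.25, 7.375, 8.5.
f(5.125) ≈ 3.35410, f(6.25) ≈ 3.67423, f(7.375) ≈ 3.96863, f(8.5) ≈ 4.24264.
Sum = Δs · [f(5.125) + f(6.25) + f(7.375) + f(8.5)].
Sum ≈ 17.14455.

17.14455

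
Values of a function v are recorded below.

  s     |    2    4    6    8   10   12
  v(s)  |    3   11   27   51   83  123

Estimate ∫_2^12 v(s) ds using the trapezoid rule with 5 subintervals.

470

Δs = 2.
T_5 = (2/2)·[3 + 2·11 + 2·27 + 2·51 + 2·83 + 123] = 470.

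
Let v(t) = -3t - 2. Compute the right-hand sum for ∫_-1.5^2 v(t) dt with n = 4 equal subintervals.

Δt = (2 − (-1.5))/4 = 0.875.
Right endpoints: -0.625, 0.25, 1.125, 2.
v(-0.625) = -0.125, v(0.25) = -2.75, v(1.125) = -5.375, v(2) = -8.
Sum = Δt · [v(-0.625) + v(0.25) + v(1.125) + v(2)].
Sum = -14.21875.

-14.21875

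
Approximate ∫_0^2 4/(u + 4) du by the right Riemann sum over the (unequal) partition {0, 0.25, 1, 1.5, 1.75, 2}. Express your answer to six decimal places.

1.539510

Subinterval widths: 0.25, 0.75, 0.5, 0.25, 0.25.
Right endpoints: 0.25, 1, 1.5, 1.75, 2.
f(0.25) = 16/17, f(1) = 0.8, f(1.5) = 8/11, f(1.75) = 16/23, f(2) = 2/3.
Sum = Σ Δu_i · f(u_i).
Sum ≈ 1.539510.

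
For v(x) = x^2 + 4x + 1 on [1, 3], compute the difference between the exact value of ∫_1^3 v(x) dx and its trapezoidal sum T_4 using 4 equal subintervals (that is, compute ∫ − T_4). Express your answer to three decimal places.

-0.083

Exact integral: ∫_1^3 v(x) dx ≈ 26.66667.
T_4 = 26.75.
Error ≈ 26.66667 − 26.75 ≈ -0.083.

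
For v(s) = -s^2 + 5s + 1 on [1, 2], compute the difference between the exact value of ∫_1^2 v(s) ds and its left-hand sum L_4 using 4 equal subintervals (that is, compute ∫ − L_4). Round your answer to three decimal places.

Exact integral: ∫_1^2 v(s) ds ≈ 6.16667.
L_4 = 5.90625.
Error ≈ 6.16667 − 5.90625 ≈ 0.260.

0.260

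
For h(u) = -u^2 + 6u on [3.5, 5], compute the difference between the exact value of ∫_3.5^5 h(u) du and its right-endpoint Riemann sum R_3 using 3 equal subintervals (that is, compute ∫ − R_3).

1

Exact integral: ∫_3.5^5 h(u) du = 10.875.
R_3 = 9.875.
Error = 10.875 − 9.875 = 1.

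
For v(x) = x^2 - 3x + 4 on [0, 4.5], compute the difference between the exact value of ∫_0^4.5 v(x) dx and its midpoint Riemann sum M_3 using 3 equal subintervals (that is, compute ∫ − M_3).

0.84375

Exact integral: ∫_0^4.5 v(x) dx = 18.
M_3 = 17.15625.
Error = 18 − 17.15625 = 0.84375.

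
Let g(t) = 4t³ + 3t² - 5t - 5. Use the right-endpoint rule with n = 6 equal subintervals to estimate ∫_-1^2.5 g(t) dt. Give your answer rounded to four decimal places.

45.3299

Δt = (2.5 − (-1))/6 = 7/12.
Right endpoints: -5/12, 1/6, 0.75, 4/3, 23/12, 2.5.
g(-5/12) = -145/54, g(1/6) = -619/108, g(0.75) = -5.375, g(4/3) = 85/27, g(23/12) = 2657/108, g(2.5) = 63.75.
Sum = Δt · [g(-5/12) + g(1/6) + g(0.75) + ...].
Sum ≈ 45.3299.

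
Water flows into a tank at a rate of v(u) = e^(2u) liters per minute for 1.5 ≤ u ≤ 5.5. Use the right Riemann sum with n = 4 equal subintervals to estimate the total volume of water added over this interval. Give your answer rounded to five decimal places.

Δu = (5.5 − 1.5)/4 = 1.
Right endpoints: 2.5, 3.5, 4.5, 5.5.
v(2.5) ≈ 148.41316, v(3.5) ≈ 1096.63316, v(4.5) ≈ 8103.08393, v(5.5) ≈ 59874.14172.
Sum = Δu · [v(2.5) + v(3.5) + v(4.5) + v(5.5)].
Sum ≈ 69222.27196.

69222.27196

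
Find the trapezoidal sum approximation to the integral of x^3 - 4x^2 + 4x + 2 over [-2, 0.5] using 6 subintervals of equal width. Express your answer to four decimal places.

-17.7698

Δx = (0.5 − (-2))/6 = 5/12.
f(-2) = -30, f(-19/12) = -31675/1728, f(-7/6) = -2095/216, f(-0.75) = -3.671875, f(-1/3) = 5/27, f(1/12) = 3985/1728, f(0.5) = 3.125.
T_6 = (Δx/2)·[f(x_0) + 2f(x_1) + ... + 2f(x_{5}) + f(x_6)].
Sum ≈ -17.7698.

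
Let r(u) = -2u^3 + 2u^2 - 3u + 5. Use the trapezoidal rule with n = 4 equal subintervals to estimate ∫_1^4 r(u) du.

-96.65625

Δu = (4 − 1)/4 = 0.75.
r(1) = 2, r(1.75) = -4.84375, r(2.5) = -21.25, r(3.25) = -52.28125, r(4) = -103.
T_4 = (Δu/2)·[r(u_0) + 2r(u_1) + 2r(u_2) + 2r(u_3) + r(u_4)].
Sum = -96.65625.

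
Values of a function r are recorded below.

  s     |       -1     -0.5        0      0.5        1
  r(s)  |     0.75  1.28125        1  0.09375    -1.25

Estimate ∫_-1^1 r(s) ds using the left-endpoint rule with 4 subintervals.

Δs = 0.5.
Sum = 0.5·[0.75 + 1.28125 + 1 + 0.09375] = 1.5625.

1.5625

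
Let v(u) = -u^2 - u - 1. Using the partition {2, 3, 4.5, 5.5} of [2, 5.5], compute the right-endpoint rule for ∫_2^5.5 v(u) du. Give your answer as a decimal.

-88.375

Subinterval widths: 1, 1.5, 1.
Right endpoints: 3, 4.5, 5.5.
v(3) = -13, v(4.5) = -25.75, v(5.5) = -36.75.
Sum = Σ Δu_i · v(u_i).
Sum = -88.375.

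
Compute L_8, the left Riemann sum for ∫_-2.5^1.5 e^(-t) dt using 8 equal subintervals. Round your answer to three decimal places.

15.197

Δt = (1.5 − (-2.5))/8 = 0.5.
Left endpoints: -2.5, -2, -1.5, -1, -0.5, 0, 0.5, 1.
f(-2.5) ≈ 12.182, f(-2) ≈ 7.389, f(-1.5) ≈ 4.482, f(-1) ≈ 2.718, f(-0.5) ≈ 1.649, f(0) ≈ 1.000, f(0.5) ≈ 0.607, f(1) ≈ 0.368.
Sum = Δt · [f(-2.5) + f(-2) + f(-1.5) + ...].
Sum ≈ 15.197.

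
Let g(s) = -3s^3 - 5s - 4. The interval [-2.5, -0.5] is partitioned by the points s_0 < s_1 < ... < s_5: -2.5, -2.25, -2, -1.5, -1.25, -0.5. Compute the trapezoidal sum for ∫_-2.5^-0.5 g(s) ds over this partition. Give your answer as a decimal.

37.26953125

Subinterval widths: 0.25, 0.25, 0.5, 0.25, 0.75.
g(-2.5) = 55.375, g(-2.25) = 41.421875, g(-2) = 30, g(-1.5) = 13.625, g(-1.25) = 8.109375, g(-0.5) = -1.125.
On each subinterval the trapezoid contributes (Δs_i/2)·[g(s_{i-1}) + g(s_i)].
Sum = 37.26953125.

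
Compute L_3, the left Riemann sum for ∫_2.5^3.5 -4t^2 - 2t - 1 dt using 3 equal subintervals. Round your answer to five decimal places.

Δt = (3.5 − 2.5)/3 = 1/3.
Left endpoints: 2.5, 17/6, 19/6.
f(2.5) = -31, f(17/6) = -349/9, f(19/6) = -427/9.
Sum = Δt · [f(2.5) + f(17/6) + f(19/6)].
Sum ≈ -39.07407.

-39.07407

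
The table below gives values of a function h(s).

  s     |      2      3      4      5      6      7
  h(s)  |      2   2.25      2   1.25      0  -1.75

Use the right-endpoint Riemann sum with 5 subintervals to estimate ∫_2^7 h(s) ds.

Δs = 1.
Sum = 1·[2.25 + 2 + 1.25 + 0 + (-1.75)] = 3.75.

3.75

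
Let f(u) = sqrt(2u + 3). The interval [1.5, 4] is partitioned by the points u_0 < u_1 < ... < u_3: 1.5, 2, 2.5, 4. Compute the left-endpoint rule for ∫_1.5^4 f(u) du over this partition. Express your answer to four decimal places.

Subinterval widths: 0.5, 0.5, 1.5.
Left endpoints: 1.5, 2, 2.5.
f(1.5) ≈ 2.4495, f(2) ≈ 2.6458, f(2.5) ≈ 2.8284.
Sum = Σ Δu_i · f(u_i).
Sum ≈ 6.7903.

6.7903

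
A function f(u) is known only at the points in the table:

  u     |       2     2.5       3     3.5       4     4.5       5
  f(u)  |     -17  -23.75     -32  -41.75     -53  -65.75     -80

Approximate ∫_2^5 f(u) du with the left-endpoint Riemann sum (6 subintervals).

Δu = 0.5.
Sum = 0.5·[(-17) + (-23.75) + (-32) + (-41.75) + (-53) + (-65.75)] = -116.625.

-116.625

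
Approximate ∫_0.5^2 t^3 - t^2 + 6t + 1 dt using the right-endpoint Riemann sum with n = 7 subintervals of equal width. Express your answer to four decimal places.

Δt = (2 − 0.5)/7 = 3/14.
Right endpoints: 5/7, 13/14, 8/7, 19/14, 11/7, 25/14, 2.
f(5/7) = 1763/343, f(13/14) = 17863/2744, f(8/7) = 2759/343, f(19/14) = 26893/2744, f(11/7) = 4061/343, f(25/14) = 39019/2744, f(2) = 17.
Sum = Δt · [f(5/7) + f(13/14) + f(8/7) + ...].
Sum ≈ 15.5472.

15.5472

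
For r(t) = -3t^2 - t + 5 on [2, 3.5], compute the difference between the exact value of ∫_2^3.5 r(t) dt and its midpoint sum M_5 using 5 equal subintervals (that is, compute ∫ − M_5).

-0.03375

Exact integral: ∫_2^3.5 r(t) dt = -31.5.
M_5 = -31.46625.
Error = -31.5 − (-31.46625) = -0.03375.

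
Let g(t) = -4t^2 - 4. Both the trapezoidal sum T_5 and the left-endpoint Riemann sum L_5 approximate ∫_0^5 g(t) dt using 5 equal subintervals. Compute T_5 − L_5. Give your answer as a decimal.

T_5 = -190.
L_5 = -140.
T_5 − L_5 = -50.

-50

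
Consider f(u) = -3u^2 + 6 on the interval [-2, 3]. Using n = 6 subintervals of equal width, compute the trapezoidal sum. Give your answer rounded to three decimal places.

-6.736

Δu = (3 − (-2))/6 = 5/6.
f(-2) = -6, f(-7/6) = 23/12, f(-1/3) = 17/3, f(0.5) = 5.25, f(4/3) = 2/3, f(13/6) = -97/12, f(3) = -21.
T_6 = (Δu/2)·[f(u_0) + 2f(u_1) + ... + 2f(u_{5}) + f(u_6)].
Sum ≈ -6.736.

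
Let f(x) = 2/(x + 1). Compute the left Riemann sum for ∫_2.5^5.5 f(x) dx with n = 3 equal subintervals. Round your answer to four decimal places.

1.3795

Δx = (5.5 − 2.5)/3 = 1.
Left endpoints: 2.5, 3.5, 4.5.
f(2.5) = 4/7, f(3.5) = 4/9, f(4.5) = 4/11.
Sum = Δx · [f(2.5) + f(3.5) + f(4.5)].
Sum ≈ 1.3795.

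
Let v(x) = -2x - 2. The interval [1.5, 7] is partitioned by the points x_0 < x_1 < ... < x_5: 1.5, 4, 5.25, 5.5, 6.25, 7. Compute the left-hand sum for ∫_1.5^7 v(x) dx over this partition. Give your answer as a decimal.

Subinterval widths: 2.5, 1.25, 0.25, 0.75, 0.75.
Left endpoints: 1.5, 4, 5.25, 5.5, 6.25.
v(1.5) = -5, v(4) = -10, v(5.25) = -12.5, v(5.5) = -13, v(6.25) = -14.5.
Sum = Σ Δx_i · v(x_i).
Sum = -48.75.

-48.75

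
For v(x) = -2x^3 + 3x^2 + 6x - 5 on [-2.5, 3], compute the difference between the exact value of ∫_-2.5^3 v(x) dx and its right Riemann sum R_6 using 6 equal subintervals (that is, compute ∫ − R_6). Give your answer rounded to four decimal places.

19.0113

Exact integral: ∫_-2.5^3 v(x) dx = 2.40625.
R_6 ≈ -16.605035.
Error ≈ 2.40625 − (-16.605035) ≈ 19.0113.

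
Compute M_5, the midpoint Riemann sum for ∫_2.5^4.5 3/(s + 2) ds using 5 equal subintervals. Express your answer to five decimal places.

1.10266

Δs = (4.5 − 2.5)/5 = 0.4.
Midpoints: 2.7, 3.1, 3.5, 3.9, 4.3.
f(2.7) = 30/47, f(3.1) = 10/17, f(3.5) = 6/11, f(3.9) = 30/59, f(4.3) = 10/21.
Sum = Δs · [f(2.7) + f(3.1) + f(3.5) + f(3.9) + f(4.3)].
Sum ≈ 1.10266.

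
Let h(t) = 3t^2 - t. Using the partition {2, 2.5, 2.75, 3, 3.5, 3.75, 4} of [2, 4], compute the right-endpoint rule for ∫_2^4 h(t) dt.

Subinterval widths: 0.5, 0.25, 0.25, 0.5, 0.25, 0.25.
Right endpoints: 2.5, 2.75, 3, 3.5, 3.75, 4.
h(2.5) = 16.25, h(2.75) = 19.9375, h(3) = 24, h(3.5) = 33.25, h(3.75) = 38.4375, h(4) = 44.
Sum = Σ Δt_i · h(t_i).
Sum = 56.34375.

56.34375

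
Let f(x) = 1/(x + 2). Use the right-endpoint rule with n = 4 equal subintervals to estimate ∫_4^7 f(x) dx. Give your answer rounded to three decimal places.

Δx = (7 − 4)/4 = 0.75.
Right endpoints: 4.75, 5.5, 6.25, 7.
f(4.75) = 4/27, f(5.5) = 2/15, f(6.25) = 4/33, f(7) = 1/9.
Sum = Δx · [f(4.75) + f(5.5) + f(6.25) + f(7)].
Sum ≈ 0.385.

0.385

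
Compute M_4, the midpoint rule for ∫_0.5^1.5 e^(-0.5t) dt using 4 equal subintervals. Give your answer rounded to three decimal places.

0.612

Δt = (1.5 − 0.5)/4 = 0.25.
Midpoints: 0.625, 0.875, 1.125, 1.375.
f(0.625) ≈ 0.732, f(0.875) ≈ 0.646, f(1.125) ≈ 0.570, f(1.375) ≈ 0.503.
Sum = Δt · [f(0.625) + f(0.875) + f(1.125) + f(1.375)].
Sum ≈ 0.612.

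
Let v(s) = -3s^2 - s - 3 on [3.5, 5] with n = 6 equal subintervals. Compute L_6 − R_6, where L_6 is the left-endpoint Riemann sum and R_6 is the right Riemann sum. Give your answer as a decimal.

L_6 = -88.078125.
R_6 = -98.015625.
L_6 − R_6 = 9.9375.

9.9375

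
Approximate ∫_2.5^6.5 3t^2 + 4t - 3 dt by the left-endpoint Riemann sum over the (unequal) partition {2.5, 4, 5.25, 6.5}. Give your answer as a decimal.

Subinterval widths: 1.5, 1.25, 1.25.
Left endpoints: 2.5, 4, 5.25.
f(2.5) = 25.75, f(4) = 61, f(5.25) = 100.6875.
Sum = Σ Δt_i · f(t_i).
Sum = 240.734375.

240.734375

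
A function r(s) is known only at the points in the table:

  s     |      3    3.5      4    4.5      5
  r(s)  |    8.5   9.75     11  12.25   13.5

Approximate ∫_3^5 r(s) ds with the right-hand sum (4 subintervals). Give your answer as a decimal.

Δs = 0.5.
Sum = 0.5·[9.75 + 11 + 12.25 + 13.5] = 23.25.

23.25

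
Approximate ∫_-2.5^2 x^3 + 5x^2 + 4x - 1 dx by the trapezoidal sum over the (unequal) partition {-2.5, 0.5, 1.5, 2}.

Subinterval widths: 3, 1, 0.5.
f(-2.5) = 4.625, f(0.5) = 2.375, f(1.5) = 19.625, f(2) = 35.
On each subinterval the trapezoid contributes (Δx_i/2)·[f(x_{i-1}) + f(x_i)].
Sum = 35.15625.

35.15625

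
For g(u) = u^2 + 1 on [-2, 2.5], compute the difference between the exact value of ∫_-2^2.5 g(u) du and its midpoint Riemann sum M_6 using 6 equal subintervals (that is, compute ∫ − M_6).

Exact integral: ∫_-2^2.5 g(u) du = 12.375.
M_6 = 12.1640625.
Error = 12.375 − 12.1640625 = 0.2109375.

0.2109375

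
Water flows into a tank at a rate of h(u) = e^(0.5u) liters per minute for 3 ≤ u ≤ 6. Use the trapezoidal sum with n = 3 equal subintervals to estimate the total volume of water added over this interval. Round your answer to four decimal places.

31.8552

Δu = (6 − 3)/3 = 1.
h(3) ≈ 4.4817, h(4) ≈ 7.3891, h(5) ≈ 12.1825, h(6) ≈ 20.0855.
T_3 = (Δu/2)·[h(u_0) + 2h(u_1) + 2h(u_2) + h(u_3)].
Sum ≈ 31.8552.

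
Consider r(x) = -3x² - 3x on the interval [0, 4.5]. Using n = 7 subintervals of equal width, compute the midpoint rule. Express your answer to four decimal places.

-121.0351

Δx = (4.5 − 0)/7 = 9/14.
Midpoints: 9/28, 27/28, 45/28, 2.25, 81/28, 99/28, 117/28.
r(9/28) = -999/784, r(27/28) = -4455/784, r(45/28) = -9855/784, r(2.25) = -21.9375, r(81/28) = -26487/784, r(99/28) = -37719/784, r(117/28) = -50895/784.
Sum = Δx · [r(9/28) + r(27/28) + r(45/28) + ...].
Sum ≈ -121.0351.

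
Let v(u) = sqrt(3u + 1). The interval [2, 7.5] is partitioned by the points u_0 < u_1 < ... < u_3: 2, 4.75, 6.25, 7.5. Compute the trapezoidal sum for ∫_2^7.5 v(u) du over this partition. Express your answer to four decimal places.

21.0767

Subinterval widths: 2.75, 1.5, 1.25.
v(2) ≈ 2.6458, v(4.75) ≈ 3.9051, v(6.25) ≈ 4.4441, v(7.5) ≈ 4.8477.
On each subinterval the trapezoid contributes (Δu_i/2)·[v(u_{i-1}) + v(u_i)].
Sum ≈ 21.0767.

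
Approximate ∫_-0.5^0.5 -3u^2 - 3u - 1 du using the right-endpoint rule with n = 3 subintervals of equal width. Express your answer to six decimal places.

-1.805556

Δu = (0.5 − (-0.5))/3 = 1/3.
Right endpoints: -1/6, 1/6, 0.5.
f(-1/6) = -7/12, f(1/6) = -19/12, f(0.5) = -3.25.
Sum = Δu · [f(-1/6) + f(1/6) + f(0.5)].
Sum ≈ -1.805556.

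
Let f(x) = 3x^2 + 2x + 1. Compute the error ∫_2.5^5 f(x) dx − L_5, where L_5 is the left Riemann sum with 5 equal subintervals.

Exact integral: ∫_2.5^5 f(x) dx = 130.625.
L_5 = 115.625.
Error = 130.625 − 115.625 = 15.

15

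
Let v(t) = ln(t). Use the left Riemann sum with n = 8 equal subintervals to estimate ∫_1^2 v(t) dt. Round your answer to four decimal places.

Δt = (2 − 1)/8 = 0.125.
Left endpoints: 1, 1.125, 1.25, 1.375, 1.5, 1.625, 1.75, 1.875.
v(1) ≈ 0.0000, v(1.125) ≈ 0.1178, v(1.25) ≈ 0.2231, v(1.375) ≈ 0.3185, v(1.5) ≈ 0.4055, v(1.625) ≈ 0.4855, v(1.75) ≈ 0.5596, v(1.875) ≈ 0.6286.
Sum = Δt · [v(1) + v(1.125) + v(1.25) + ...].
Sum ≈ 0.3423.

0.3423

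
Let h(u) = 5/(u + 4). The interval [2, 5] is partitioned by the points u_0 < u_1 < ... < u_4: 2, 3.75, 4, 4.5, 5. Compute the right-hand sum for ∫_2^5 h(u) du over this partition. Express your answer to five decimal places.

1.85718

Subinterval widths: 1.75, 0.25, 0.5, 0.5.
Right endpoints: 3.75, 4, 4.5, 5.
h(3.75) = 20/31, h(4) = 0.625, h(4.5) = 10/17, h(5) = 5/9.
Sum = Σ Δu_i · h(u_i).
Sum ≈ 1.85718.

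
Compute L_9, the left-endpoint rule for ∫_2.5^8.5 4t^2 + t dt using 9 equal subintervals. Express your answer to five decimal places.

Δt = (8.5 − 2.5)/9 = 2/3.
Left endpoints: 2.5, 19/6, 23/6, 4.5, 31/6, 35/6, 6.5, 43/6, 47/6.
f(2.5) = 27.5, f(19/6) = 779/18, f(23/6) = 1127/18, f(4.5) = 85.5, f(31/6) = 2015/18, f(35/6) = 2555/18, f(6.5) = 175.5, f(43/6) = 3827/18, f(47/6) = 4559/18.
Sum = Δt · [f(2.5) + f(19/6) + f(23/6) + ...].
Sum ≈ 742.77778.

742.77778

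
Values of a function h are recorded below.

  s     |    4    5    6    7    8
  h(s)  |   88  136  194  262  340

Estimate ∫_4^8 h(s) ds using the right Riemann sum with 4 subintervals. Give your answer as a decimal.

932

Δs = 1.
Sum = 1·[136 + 194 + 262 + 340] = 932.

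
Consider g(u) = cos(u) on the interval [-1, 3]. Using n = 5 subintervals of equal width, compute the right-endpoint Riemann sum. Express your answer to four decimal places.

0.3175

Δu = (3 − (-1))/5 = 0.8.
Right endpoints: -0.2, 0.6, 1.4, 2.2, 3.
g(-0.2) ≈ 0.9801, g(0.6) ≈ 0.8253, g(1.4) ≈ 0.1700, g(2.2) ≈ -0.5885, g(3) ≈ -0.9900.
Sum = Δu · [g(-0.2) + g(0.6) + g(1.4) + g(2.2) + g(3)].
Sum ≈ 0.3175.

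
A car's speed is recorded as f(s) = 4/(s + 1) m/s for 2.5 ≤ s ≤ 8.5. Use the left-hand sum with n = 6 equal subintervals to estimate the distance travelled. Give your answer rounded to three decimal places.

4.378

Δs = (8.5 − 2.5)/6 = 1.
Left endpoints: 2.5, 3.5, 4.5, 5.5, 6.5, 7.5.
f(2.5) = 8/7, f(3.5) = 8/9, f(4.5) = 8/11, f(5.5) = 8/13, f(6.5) = 8/15, f(7.5) = 8/17.
Sum = Δs · [f(2.5) + f(3.5) + f(4.5) + ...].
Sum ≈ 4.378.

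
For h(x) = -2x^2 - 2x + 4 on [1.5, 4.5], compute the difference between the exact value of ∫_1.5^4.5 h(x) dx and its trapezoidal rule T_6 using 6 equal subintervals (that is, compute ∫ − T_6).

Exact integral: ∫_1.5^4.5 h(x) dx = -64.5.
T_6 = -64.75.
Error = -64.5 − (-64.75) = 0.25.

0.25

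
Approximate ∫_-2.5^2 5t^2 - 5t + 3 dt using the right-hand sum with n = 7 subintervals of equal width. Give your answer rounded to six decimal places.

49.201531

Δt = (2 − (-2.5))/7 = 9/14.
Right endpoints: -13/7, -17/14, -4/7, 1/14, 5/7, 19/14, 2.
f(-13/7) = 1447/49, f(-17/14) = 3223/196, f(-4/7) = 367/49, f(1/14) = 523/196, f(5/7) = 97/49, f(19/14) = 1063/196, f(2) = 13.
Sum = Δt · [f(-13/7) + f(-17/14) + f(-4/7) + ...].
Sum ≈ 49.201531.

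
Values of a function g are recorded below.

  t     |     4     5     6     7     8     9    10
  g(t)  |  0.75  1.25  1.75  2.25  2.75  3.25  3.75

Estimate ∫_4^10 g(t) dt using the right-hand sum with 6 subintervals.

Δt = 1.
Sum = 1·[1.25 + 1.75 + 2.25 + 2.75 + 3.25 + 3.75] = 15.

15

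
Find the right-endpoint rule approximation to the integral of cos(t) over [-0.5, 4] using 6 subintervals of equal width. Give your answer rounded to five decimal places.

Δt = (4 − (-0.5))/6 = 0.75.
Right endpoints: 0.25, 1, 1.75, 2.5, 3.25, 4.
f(0.25) ≈ 0.96891, f(1) ≈ 0.54030, f(1.75) ≈ -0.17825, f(2.5) ≈ -0.80114, f(3.25) ≈ -0.99413, f(4) ≈ -0.65364.
Sum = Δt · [f(0.25) + f(1) + f(1.75) + ...].
Sum ≈ -0.83846.

-0.83846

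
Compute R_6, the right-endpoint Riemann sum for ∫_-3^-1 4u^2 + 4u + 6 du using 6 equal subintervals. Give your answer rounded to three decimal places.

Δu = (-1 − (-3))/6 = 1/3.
Right endpoints: -8/3, -7/3, -2, -5/3, -4/3, -1.
f(-8/3) = 214/9, f(-7/3) = 166/9, f(-2) = 14, f(-5/3) = 94/9, f(-4/3) = 70/9, f(-1) = 6.
Sum = Δu · [f(-8/3) + f(-7/3) + f(-2) + ...].
Sum ≈ 26.815.

26.815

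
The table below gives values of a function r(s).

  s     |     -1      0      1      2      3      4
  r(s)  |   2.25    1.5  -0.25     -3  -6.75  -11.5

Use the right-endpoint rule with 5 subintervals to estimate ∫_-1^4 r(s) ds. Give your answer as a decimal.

-20

Δs = 1.
Sum = 1·[1.5 + (-0.25) + (-3) + (-6.75) + (-11.5)] = -20.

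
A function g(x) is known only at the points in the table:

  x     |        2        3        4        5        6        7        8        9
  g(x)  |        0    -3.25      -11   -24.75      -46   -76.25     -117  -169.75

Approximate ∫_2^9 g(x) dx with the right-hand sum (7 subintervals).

Δx = 1.
Sum = 1·[(-3.25) + (-11) + (-24.75) + (-46) + (-76.25) + (-117) + (-169.75)] = -448.

-448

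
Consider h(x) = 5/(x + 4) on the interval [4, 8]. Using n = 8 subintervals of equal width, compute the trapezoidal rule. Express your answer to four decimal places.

2.0282

Δx = (8 − 4)/8 = 0.5.
h(4) = 0.625, h(4.5) = 10/17, h(5) = 5/9, h(5.5) = 10/19, h(6) = 0.5, h(6.5) = 10/21, h(7) = 5/11, h(7.5) = 10/23, h(8) = 5/12.
T_8 = (Δx/2)·[h(x_0) + 2h(x_1) + ... + 2h(x_{7}) + h(x_8)].
Sum ≈ 2.0282.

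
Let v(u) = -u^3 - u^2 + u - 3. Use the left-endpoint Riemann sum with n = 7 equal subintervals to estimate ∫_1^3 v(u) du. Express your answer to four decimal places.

Δu = (3 − 1)/7 = 2/7.
Left endpoints: 1, 9/7, 11/7, 13/7, 15/7, 17/7, 19/7.
v(1) = -4, v(9/7) = -1884/343, v(11/7) = -2668/343, v(13/7) = -3772/343, v(15/7) = -5244/343, v(17/7) = -7132/343, v(19/7) = -9484/343.
Sum = Δu · [v(1) + v(9/7) + v(11/7) + ...].
Sum ≈ -26.2857.

-26.2857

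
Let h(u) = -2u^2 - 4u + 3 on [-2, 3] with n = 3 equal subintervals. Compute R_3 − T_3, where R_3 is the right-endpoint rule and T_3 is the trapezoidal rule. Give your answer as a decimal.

R_3 ≈ -47.9629630.
T_3 ≈ -22.9629630.
R_3 − T_3 = -25.

-25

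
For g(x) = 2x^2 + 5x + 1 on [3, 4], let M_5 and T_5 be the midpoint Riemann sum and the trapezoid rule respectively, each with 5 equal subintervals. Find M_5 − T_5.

M_5 = 43.16.
T_5 = 43.18.
M_5 − T_5 = -0.02.

-0.02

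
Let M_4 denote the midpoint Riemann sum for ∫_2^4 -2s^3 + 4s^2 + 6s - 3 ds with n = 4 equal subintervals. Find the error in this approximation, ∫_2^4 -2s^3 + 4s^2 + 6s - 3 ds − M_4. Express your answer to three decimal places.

-0.583

Exact integral: ∫_2^4 f(s) ds ≈ -15.33333.
M_4 = -14.75.
Error ≈ -15.33333 − (-14.75) ≈ -0.583.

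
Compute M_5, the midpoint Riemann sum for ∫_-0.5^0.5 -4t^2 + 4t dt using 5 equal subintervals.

-0.32

Δt = (0.5 − (-0.5))/5 = 0.2.
Midpoints: -0.4, -0.2, 0, 0.2, 0.4.
f(-0.4) = -2.24, f(-0.2) = -0.96, f(0) = 0, f(0.2) = 0.64, f(0.4) = 0.96.
Sum = Δt · [f(-0.4) + f(-0.2) + f(0) + f(0.2) + f(0.4)].
Sum = -0.32.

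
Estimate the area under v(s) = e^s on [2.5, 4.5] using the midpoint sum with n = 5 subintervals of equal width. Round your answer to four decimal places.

Δs = (4.5 − 2.5)/5 = 0.4.
Midpoints: 2.7, 3.1, 3.5, 3.9, 4.3.
v(2.7) ≈ 14.8797, v(3.1) ≈ 22.1980, v(3.5) ≈ 33.1155, v(3.9) ≈ 49.4024, v(4.3) ≈ 73.6998.
Sum = Δs · [v(2.7) + v(3.1) + v(3.5) + v(3.9) + v(4.3)].
Sum ≈ 77.3182.

77.3182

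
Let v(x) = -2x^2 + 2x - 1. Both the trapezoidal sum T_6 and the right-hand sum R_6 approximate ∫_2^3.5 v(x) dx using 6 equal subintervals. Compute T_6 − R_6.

T_6 = -16.53125.
R_6 = -18.21875.
T_6 − R_6 = 1.6875.

1.6875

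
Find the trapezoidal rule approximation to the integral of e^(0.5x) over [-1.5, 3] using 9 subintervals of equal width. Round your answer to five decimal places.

8.06037

Δx = (3 − (-1.5))/9 = 0.5.
f(-1.5) ≈ 0.47237, f(-1) ≈ 0.60653, f(-0.5) ≈ 0.77880, f(0) ≈ 1.00000, f(0.5) ≈ 1.28403, f(1) ≈ 1.64872, f(1.5) ≈ 2.11700, f(2) ≈ 2.71828, f(2.5) ≈ 3.49034, f(3) ≈ 4.48169.
T_9 = (Δx/2)·[f(x_0) + 2f(x_1) + ... + 2f(x_{8}) + f(x_9)].
Sum ≈ 8.06037.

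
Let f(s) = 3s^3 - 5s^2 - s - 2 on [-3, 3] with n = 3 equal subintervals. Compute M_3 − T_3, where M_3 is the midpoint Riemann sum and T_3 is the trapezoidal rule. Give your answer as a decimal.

M_3 = -92.
T_3 = -122.
M_3 − T_3 = 30.

30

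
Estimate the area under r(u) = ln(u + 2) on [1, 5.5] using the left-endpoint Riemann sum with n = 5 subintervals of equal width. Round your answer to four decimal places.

6.8902

Δu = (5.5 − 1)/5 = 0.9.
Left endpoints: 1, 1.9, 2.8, 3.7, 4.6.
r(1) ≈ 1.0986, r(1.9) ≈ 1.3610, r(2.8) ≈ 1.5686, r(3.7) ≈ 1.7405, r(4.6) ≈ 1.8871.
Sum = Δu · [r(1) + r(1.9) + r(2.8) + r(3.7) + r(4.6)].
Sum ≈ 6.8902.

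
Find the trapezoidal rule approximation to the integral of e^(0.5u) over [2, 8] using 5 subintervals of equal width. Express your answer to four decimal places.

106.8540

Δu = (8 − 2)/5 = 1.2.
f(2) ≈ 2.7183, f(3.2) ≈ 4.9530, f(4.4) ≈ 9.0250, f(5.6) ≈ 16.4446, f(6.8) ≈ 29.9641, f(8) ≈ 54.5982.
T_5 = (Δu/2)·[f(u_0) + 2f(u_1) + ... + 2f(u_{4}) + f(u_5)].
Sum ≈ 106.8540.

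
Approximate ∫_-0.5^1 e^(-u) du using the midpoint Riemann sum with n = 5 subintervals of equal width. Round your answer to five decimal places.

1.27605

Δu = (1 − (-0.5))/5 = 0.3.
Midpoints: -0.35, -0.05, 0.25, 0.55, 0.85.
f(-0.35) ≈ 1.41907, f(-0.05) ≈ 1.05127, f(0.25) ≈ 0.77880, f(0.55) ≈ 0.57695, f(0.85) ≈ 0.42741.
Sum = Δu · [f(-0.35) + f(-0.05) + f(0.25) + f(0.55) + f(0.85)].
Sum ≈ 1.27605.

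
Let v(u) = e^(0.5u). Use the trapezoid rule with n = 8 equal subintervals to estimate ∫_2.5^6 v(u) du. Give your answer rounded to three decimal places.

33.323

Δu = (6 − 2.5)/8 = 0.4375.
v(2.5) ≈ 3.490, v(2.9375) ≈ 4.344, v(3.375) ≈ 5.406, v(3.8125) ≈ 6.728, v(4.25) ≈ 8.373, v(4.6875) ≈ 10.420, v(5.125) ≈ 12.968, v(5.5625) ≈ 16.139, v(6) ≈ 20.086.
T_8 = (Δu/2)·[v(u_0) + 2v(u_1) + ... + 2v(u_{7}) + v(u_8)].
Sum ≈ 33.323.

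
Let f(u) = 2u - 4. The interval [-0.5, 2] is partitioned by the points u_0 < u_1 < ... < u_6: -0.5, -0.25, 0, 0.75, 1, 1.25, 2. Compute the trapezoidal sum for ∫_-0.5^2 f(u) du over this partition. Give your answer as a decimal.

-6.25

Subinterval widths: 0.25, 0.25, 0.75, 0.25, 0.25, 0.75.
f(-0.5) = -5, f(-0.25) = -4.5, f(0) = -4, f(0.75) = -2.5, f(1) = -2, f(1.25) = -1.5, f(2) = 0.
On each subinterval the trapezoid contributes (Δu_i/2)·[f(u_{i-1}) + f(u_i)].
Sum = -6.25.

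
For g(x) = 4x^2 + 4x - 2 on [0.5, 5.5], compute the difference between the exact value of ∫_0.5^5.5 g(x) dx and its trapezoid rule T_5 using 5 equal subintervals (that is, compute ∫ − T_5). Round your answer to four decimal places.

-3.3333

Exact integral: ∫_0.5^5.5 g(x) dx ≈ 271.666667.
T_5 = 275.
Error ≈ 271.666667 − 275 ≈ -3.3333.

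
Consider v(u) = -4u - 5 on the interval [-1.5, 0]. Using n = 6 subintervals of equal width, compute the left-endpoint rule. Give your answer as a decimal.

Δu = (0 − (-1.5))/6 = 0.25.
Left endpoints: -1.5, -1.25, -1, -0.75, -0.5, -0.25.
v(-1.5) = 1, v(-1.25) = 0, v(-1) = -1, v(-0.75) = -2, v(-0.5) = -3, v(-0.25) = -4.
Sum = Δu · [v(-1.5) + v(-1.25) + v(-1) + ...].
Sum = -2.25.

-2.25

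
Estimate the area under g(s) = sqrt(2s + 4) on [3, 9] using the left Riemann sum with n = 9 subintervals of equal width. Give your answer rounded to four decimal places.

Δs = (9 − 3)/9 = 2/3.
Left endpoints: 3, 11/3, 13/3, 5, 17/3, 19/3, 7, 23/3, 25/3.
g(3) ≈ 3.1623, g(11/3) ≈ 3.3665, g(13/3) ≈ 3.5590, g(5) ≈ 3.7417, g(17/3) ≈ 3.9158, g(19/3) ≈ 4.0825, g(7) ≈ 4.2426, g(23/3) ≈ 4.3970, g(25/3) ≈ 4.5461.
Sum = Δs · [g(3) + g(11/3) + g(13/3) + ...].
Sum ≈ 23.3423.

23.3423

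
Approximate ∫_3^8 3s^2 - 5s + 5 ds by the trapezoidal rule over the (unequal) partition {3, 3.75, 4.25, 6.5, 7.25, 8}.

Subinterval widths: 0.75, 0.5, 2.25, 0.75, 0.75.
f(3) = 17, f(3.75) = 28.4375, f(4.25) = 37.9375, f(6.5) = 99.25, f(7.25) = 126.4375, f(8) = 157.
On each subinterval the trapezoid contributes (Δs_i/2)·[f(s_{i-1}) + f(s_i)].
Sum = 378.890625.

378.890625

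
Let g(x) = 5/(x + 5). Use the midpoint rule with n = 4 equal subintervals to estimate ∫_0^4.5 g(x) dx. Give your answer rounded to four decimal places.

Δx = (4.5 − 0)/4 = 1.125.
Midpoints: 0.5625, 1.6875, 2.8125, 3.9375.
g(0.5625) = 80/89, g(1.6875) = 80/107, g(2.8125) = 0.64, g(3.9375) = 80/143.
Sum = Δx · [g(0.5625) + g(1.6875) + g(2.8125) + g(3.9375)].
Sum ≈ 3.2017.

3.2017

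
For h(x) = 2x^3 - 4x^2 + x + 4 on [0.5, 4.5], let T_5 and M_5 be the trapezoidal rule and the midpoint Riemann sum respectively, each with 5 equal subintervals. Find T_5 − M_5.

7.04

T_5 = 114.36.
M_5 = 107.32.
T_5 − M_5 = 7.04.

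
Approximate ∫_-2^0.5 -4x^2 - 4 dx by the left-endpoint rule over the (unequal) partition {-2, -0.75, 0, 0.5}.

-31.6875

Subinterval widths: 1.25, 0.75, 0.5.
Left endpoints: -2, -0.75, 0.
f(-2) = -20, f(-0.75) = -6.25, f(0) = -4.
Sum = Σ Δx_i · f(x_i).
Sum = -31.6875.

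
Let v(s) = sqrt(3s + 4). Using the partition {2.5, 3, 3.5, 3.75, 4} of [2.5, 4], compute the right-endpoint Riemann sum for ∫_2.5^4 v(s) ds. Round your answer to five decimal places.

5.68300

Subinterval widths: 0.5, 0.5, 0.25, 0.25.
Right endpoints: 3, 3.5, 3.75, 4.
v(3) ≈ 3.60555, v(3.5) ≈ 3.80789, v(3.75) ≈ 3.90512, v(4) ≈ 4.00000.
Sum = Σ Δs_i · v(s_i).
Sum ≈ 5.68300.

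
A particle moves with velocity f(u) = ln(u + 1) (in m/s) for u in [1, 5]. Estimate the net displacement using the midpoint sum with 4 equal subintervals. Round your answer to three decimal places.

5.378

Δu = (5 − 1)/4 = 1.
Midpoints: 1.5, 2.5, 3.5, 4.5.
f(1.5) ≈ 0.916, f(2.5) ≈ 1.253, f(3.5) ≈ 1.504, f(4.5) ≈ 1.705.
Sum = Δu · [f(1.5) + f(2.5) + f(3.5) + f(4.5)].
Sum ≈ 5.378.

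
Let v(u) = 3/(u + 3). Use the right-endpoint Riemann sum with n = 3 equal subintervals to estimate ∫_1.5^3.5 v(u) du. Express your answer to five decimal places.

1.03765

Δu = (3.5 − 1.5)/3 = 2/3.
Right endpoints: 13/6, 17/6, 3.5.
v(13/6) = 18/31, v(17/6) = 18/35, v(3.5) = 6/13.
Sum = Δu · [v(13/6) + v(17/6) + v(3.5)].
Sum ≈ 1.03765.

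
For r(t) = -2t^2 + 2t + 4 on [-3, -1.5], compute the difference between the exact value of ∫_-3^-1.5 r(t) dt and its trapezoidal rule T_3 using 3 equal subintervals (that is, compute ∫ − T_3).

Exact integral: ∫_-3^-1.5 r(t) dt = -16.5.
T_3 = -16.625.
Error = -16.5 − (-16.625) = 0.125.

0.125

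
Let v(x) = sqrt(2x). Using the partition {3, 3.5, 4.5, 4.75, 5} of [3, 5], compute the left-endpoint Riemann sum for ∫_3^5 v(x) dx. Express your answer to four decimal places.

Subinterval widths: 0.5, 1, 0.25, 0.25.
Left endpoints: 3, 3.5, 4.5, 4.75.
v(3) ≈ 2.4495, v(3.5) ≈ 2.6458, v(4.5) ≈ 3.0000, v(4.75) ≈ 3.0822.
Sum = Σ Δx_i · v(x_i).
Sum ≈ 5.3910.

5.3910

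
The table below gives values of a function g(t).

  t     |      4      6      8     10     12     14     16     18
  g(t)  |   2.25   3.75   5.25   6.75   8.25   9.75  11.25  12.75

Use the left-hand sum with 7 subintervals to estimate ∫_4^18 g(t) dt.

Δt = 2.
Sum = 2·[2.25 + 3.75 + 5.25 + 6.75 + 8.25 + 9.75 + 11.25] = 94.5.

94.5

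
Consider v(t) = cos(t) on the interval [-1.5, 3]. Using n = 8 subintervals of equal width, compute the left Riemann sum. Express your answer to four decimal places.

1.4068

Δt = (3 − (-1.5))/8 = 0.5625.
Left endpoints: -1.5, -0.9375, -0.375, 0.1875, 0.75, 1.3125, 1.875, 2.4375.
v(-1.5) ≈ 0.0707, v(-0.9375) ≈ 0.5918, v(-0.375) ≈ 0.9305, v(0.1875) ≈ 0.9825, v(0.75) ≈ 0.7317, v(1.3125) ≈ 0.2554, v(1.875) ≈ -0.2995, v(2.4375) ≈ -0.7622.
Sum = Δt · [v(-1.5) + v(-0.9375) + v(-0.375) + ...].
Sum ≈ 1.4068.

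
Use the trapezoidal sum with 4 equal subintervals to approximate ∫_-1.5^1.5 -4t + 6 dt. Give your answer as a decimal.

18

Δt = (1.5 − (-1.5))/4 = 0.75.
f(-1.5) = 12, f(-0.75) = 9, f(0) = 6, f(0.75) = 3, f(1.5) = 0.
T_4 = (Δt/2)·[f(t_0) + 2f(t_1) + 2f(t_2) + 2f(t_3) + f(t_4)].
Sum = 18.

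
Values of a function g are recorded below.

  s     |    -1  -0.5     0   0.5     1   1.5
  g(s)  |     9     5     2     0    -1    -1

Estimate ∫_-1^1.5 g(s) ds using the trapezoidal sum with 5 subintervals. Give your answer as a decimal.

5

Δs = 0.5.
T_5 = (0.5/2)·[9 + 2·5 + 2·2 + 2·0 + 2·(-1) + (-1)] = 5.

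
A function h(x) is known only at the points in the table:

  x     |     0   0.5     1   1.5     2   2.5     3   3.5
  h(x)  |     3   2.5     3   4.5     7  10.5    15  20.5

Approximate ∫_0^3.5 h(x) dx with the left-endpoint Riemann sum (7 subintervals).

Δx = 0.5.
Sum = 0.5·[3 + 2.5 + 3 + 4.5 + 7 + 10.5 + 15] = 22.75.

22.75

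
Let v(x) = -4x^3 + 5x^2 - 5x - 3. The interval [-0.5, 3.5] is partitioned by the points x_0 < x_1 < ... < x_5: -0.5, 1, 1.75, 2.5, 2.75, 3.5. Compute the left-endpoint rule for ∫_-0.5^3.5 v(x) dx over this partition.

Subinterval widths: 1.5, 0.75, 0.75, 0.25, 0.75.
Left endpoints: -0.5, 1, 1.75, 2.5, 2.75.
v(-0.5) = 1.25, v(1) = -7, v(1.75) = -17.875, v(2.5) = -46.75, v(2.75) = -62.125.
Sum = Σ Δx_i · v(x_i).
Sum = -75.0625.

-75.0625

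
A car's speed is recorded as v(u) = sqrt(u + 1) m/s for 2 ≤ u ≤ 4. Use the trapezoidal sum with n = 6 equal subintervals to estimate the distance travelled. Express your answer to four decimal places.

Δu = (4 − 2)/6 = 1/3.
v(2) ≈ 1.7321, v(7/3) ≈ 1.8257, v(8/3) ≈ 1.9149, v(3) ≈ 2.0000, v(10/3) ≈ 2.0817, v(11/3) ≈ 2.1602, v(4) ≈ 2.2361.
T_6 = (Δu/2)·[v(u_0) + 2v(u_1) + ... + 2v(u_{5}) + v(u_6)].
Sum ≈ 3.9889.

3.9889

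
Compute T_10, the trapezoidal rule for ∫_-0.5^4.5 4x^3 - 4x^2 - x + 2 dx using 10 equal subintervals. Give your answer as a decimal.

292.5

Δx = (4.5 − (-0.5))/10 = 0.5.
f(-0.5) = 1, f(0) = 2, f(0.5) = 1, f(1) = 1, f(1.5) = 5, f(2) = 16, f(2.5) = 37, f(3) = 71, f(3.5) = 121, f(4) = 190, f(4.5) = 281.
T_10 = (Δx/2)·[f(x_0) + 2f(x_1) + ... + 2f(x_{9}) + f(x_10)].
Sum = 292.5.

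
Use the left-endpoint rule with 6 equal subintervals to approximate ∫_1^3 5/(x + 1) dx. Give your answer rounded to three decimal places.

Δx = (3 − 1)/6 = 1/3.
Left endpoints: 1, 4/3, 5/3, 2, 7/3, 8/3.
f(1) = 2.5, f(4/3) = 15/7, f(5/3) = 1.875, f(2) = 5/3, f(7/3) = 1.5, f(8/3) = 15/11.
Sum = Δx · [f(1) + f(4/3) + f(5/3) + ...].
Sum ≈ 3.683.

3.683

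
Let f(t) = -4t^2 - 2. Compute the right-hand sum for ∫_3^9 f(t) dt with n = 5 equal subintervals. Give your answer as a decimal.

-1126.56

Δt = (9 − 3)/5 = 1.2.
Right endpoints: 4.2, 5.4, 6.6, 7.8, 9.
f(4.2) = -72.56, f(5.4) = -118.64, f(6.6) = -176.24, f(7.8) = -245.36, f(9) = -326.
Sum = Δt · [f(4.2) + f(5.4) + f(6.6) + f(7.8) + f(9)].
Sum = -1126.56.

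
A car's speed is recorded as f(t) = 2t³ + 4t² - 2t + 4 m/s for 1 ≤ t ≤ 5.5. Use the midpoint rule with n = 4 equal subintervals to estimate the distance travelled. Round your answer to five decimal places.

Δt = (5.5 − 1)/4 = 1.125.
Midpoints: 1.5625, 2.6875, 3.8125, 4.9375.
f(1.5625) = 37417/2048, f(2.6875) = 135859/2048, f(3.8125) = 338629/2048, f(4.9375) = 680719/2048.
Sum = Δt · [f(1.5625) + f(2.6875) + f(3.8125) + f(4.9375)].
Sum ≈ 655.12793.

655.12793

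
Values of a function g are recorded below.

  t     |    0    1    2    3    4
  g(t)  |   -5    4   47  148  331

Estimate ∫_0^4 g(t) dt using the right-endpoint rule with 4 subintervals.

Δt = 1.
Sum = 1·[4 + 47 + 148 + 331] = 530.

530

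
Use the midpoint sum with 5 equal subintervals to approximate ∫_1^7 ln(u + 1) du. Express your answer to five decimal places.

9.27118

Δu = (7 − 1)/5 = 1.2.
Midpoints: 1.6, 2.8, 4, 5.2, 6.4.
f(1.6) ≈ 0.95551, f(2.8) ≈ 1.33500, f(4) ≈ 1.60944, f(5.2) ≈ 1.82455, f(6.4) ≈ 2.00148.
Sum = Δu · [f(1.6) + f(2.8) + f(4) + f(5.2) + f(6.4)].
Sum ≈ 9.27118.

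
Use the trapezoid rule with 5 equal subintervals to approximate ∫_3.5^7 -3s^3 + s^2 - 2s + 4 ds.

-1624.13125

Δs = (7 − 3.5)/5 = 0.7.
f(3.5) = -119.375, f(4.2) = -209.024, f(4.9) = -334.737, f(5.6) = -502.688, f(6.3) = -719.051, f(7) = -990.
T_5 = (Δs/2)·[f(s_0) + 2f(s_1) + ... + 2f(s_{4}) + f(s_5)].
Sum = -1624.13125.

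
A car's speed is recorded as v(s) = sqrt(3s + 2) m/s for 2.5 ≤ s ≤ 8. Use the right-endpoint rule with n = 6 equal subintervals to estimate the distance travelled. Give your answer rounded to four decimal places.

Δs = (8 − 2.5)/6 = 11/12.
Right endpoints: 41/12, 13/3, 5.25, 37/6, 85/12, 8.
v(41/12) ≈ 3.5000, v(13/3) ≈ 3.8730, v(5.25) ≈ 4.2131, v(37/6) ≈ 4.5277, v(85/12) ≈ 4.8218, v(8) ≈ 5.0990.
Sum = Δs · [v(41/12) + v(13/3) + v(5.25) + ...].
Sum ≈ 23.8650.

23.8650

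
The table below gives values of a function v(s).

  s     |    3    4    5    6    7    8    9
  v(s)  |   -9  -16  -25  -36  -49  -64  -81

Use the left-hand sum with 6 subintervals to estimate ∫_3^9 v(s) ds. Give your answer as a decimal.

Δs = 1.
Sum = 1·[(-9) + (-16) + (-25) + (-36) + (-49) + (-64)] = -199.

-199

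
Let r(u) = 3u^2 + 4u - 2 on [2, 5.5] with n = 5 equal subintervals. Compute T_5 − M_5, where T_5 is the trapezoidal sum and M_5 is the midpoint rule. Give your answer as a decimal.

T_5 = 204.7325.
M_5 = 203.44625.
T_5 − M_5 = 1.28625.

1.28625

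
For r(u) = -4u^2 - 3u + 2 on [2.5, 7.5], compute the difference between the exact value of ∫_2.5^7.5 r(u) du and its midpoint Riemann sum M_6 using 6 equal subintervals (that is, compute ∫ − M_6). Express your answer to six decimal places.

Exact integral: ∫_2.5^7.5 r(u) du ≈ -606.66666667.
M_6 ≈ -605.50925926.
Error ≈ -606.66666667 − (-605.50925926) ≈ -1.157407.

-1.157407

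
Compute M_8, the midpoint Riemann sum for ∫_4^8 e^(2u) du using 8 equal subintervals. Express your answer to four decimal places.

Δu = (8 − 4)/8 = 0.5.
Midpoints: 4.25, 4.75, 5.25, 5.75, 6.25, 6.75, 7.25, 7.75.
f(4.25) ≈ 4914.7688, f(4.75) ≈ 13359.7268, f(5.25) ≈ 36315.5027, f(5.75) ≈ 98715.7710, f(6.25) ≈ 268337.2865, f(6.75) ≈ 729416.3698, f(7.25) ≈ 1982759.2635, f(7.75) ≈ 5389698.4763.
Sum = Δu · [f(4.25) + f(4.75) + f(5.25) + ...].
Sum ≈ 4261758.5828.

4261758.5828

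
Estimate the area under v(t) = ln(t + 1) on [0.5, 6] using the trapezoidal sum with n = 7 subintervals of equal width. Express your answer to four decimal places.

Δt = (6 − 0.5)/7 = 11/14.
v(0.5) ≈ 0.4055, v(9/7) ≈ 0.8267, v(29/14) ≈ 1.1221, v(20/7) ≈ 1.3499, v(51/14) ≈ 1.5353, v(31/7) ≈ 1.6917, v(73/14) ≈ 1.8269, v(6) ≈ 1.9459.
T_7 = (Δt/2)·[v(t_0) + 2v(t_1) + ... + 2v(t_{6}) + v(t_7)].
Sum ≈ 7.4865.

7.4865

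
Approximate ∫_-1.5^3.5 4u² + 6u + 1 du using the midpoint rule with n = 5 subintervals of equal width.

95

Δu = (3.5 − (-1.5))/5 = 1.
Midpoints: -1, 0, 1, 2, 3.
f(-1) = -1, f(0) = 1, f(1) = 11, f(2) = 29, f(3) = 55.
Sum = Δu · [f(-1) + f(0) + f(1) + f(2) + f(3)].
Sum = 95.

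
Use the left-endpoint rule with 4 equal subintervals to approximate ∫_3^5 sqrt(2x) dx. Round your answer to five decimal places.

Δx = (5 − 3)/4 = 0.5.
Left endpoints: 3, 3.5, 4, 4.5.
f(3) ≈ 2.44949, f(3.5) ≈ 2.64575, f(4) ≈ 2.82843, f(4.5) ≈ 3.00000.
Sum = Δx · [f(3) + f(3.5) + f(4) + f(4.5)].
Sum ≈ 5.46183.

5.46183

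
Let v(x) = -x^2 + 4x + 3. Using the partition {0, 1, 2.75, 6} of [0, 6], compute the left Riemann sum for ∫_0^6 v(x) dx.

Subinterval widths: 1, 1.75, 3.25.
Left endpoints: 0, 1, 2.75.
v(0) = 3, v(1) = 6, v(2.75) = 6.4375.
Sum = Σ Δx_i · v(x_i).
Sum = 34.421875.

34.421875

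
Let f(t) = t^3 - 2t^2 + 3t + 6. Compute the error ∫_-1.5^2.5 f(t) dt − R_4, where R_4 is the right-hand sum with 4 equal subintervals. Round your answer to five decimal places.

Exact integral: ∫_-1.5^2.5 f(t) dt ≈ 25.8333333.
R_4 = 37.
Error ≈ 25.8333333 − 37 ≈ -11.16667.

-11.16667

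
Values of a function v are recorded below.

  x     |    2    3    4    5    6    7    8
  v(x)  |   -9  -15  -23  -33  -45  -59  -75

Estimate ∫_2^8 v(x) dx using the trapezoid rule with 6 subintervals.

-217

Δx = 1.
T_6 = (1/2)·[(-9) + 2·(-15) + 2·(-23) + 2·(-33) + 2·(-45) + 2·(-59) + (-75)] = -217.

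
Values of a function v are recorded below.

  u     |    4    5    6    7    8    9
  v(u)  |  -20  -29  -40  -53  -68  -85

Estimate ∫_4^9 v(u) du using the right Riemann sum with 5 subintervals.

Δu = 1.
Sum = 1·[(-29) + (-40) + (-53) + (-68) + (-85)] = -275.

-275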